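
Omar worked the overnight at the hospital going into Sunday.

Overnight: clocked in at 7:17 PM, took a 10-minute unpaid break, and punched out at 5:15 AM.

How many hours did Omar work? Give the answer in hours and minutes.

Overnight: 7:17 PM → midnight = 4 h 43 min; midnight → 5:15 AM = 5 h 15 min; span 9 h 58 min; less 10 min break → 9 h 48 min

9 h 48 min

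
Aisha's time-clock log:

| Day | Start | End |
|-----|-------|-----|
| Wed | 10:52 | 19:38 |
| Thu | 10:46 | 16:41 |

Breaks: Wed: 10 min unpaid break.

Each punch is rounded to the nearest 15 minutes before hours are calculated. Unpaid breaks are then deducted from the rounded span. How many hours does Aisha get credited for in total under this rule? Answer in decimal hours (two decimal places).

14.83 hours

Wed: in 10:52→10:45, out 19:38→19:45; 9 h 0 min − 10 min = 8 h 50 min
Thu: in 10:46→10:45, out 16:41→16:45; 6 h 0 min
Total credited: 14 h 50 min.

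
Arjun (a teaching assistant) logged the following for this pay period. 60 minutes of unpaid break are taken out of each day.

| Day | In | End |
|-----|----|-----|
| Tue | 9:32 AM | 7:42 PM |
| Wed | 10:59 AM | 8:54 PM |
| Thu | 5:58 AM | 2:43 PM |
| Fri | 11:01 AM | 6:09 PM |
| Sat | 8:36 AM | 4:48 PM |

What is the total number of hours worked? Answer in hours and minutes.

Tue: 9:32 AM–7:42 PM = 10 h 10 min; less 60 min break → 9 h 10 min
Wed: 10:59 AM–8:54 PM = 9 h 55 min; less 60 min break → 8 h 55 min
Thu: 5:58 AM–2:43 PM = 8 h 45 min; less 60 min break → 7 h 45 min
Fri: 11:01 AM–6:09 PM = 7 h 8 min; less 60 min break → 6 h 8 min
Sat: 8:36 AM–4:48 PM = 8 h 12 min; less 60 min break → 7 h 12 min
Total: 9 h 10 min + 8 h 55 min + 7 h 45 min + 6 h 8 min + 7 h 12 min = 39 h 10 min.

39 h 10 min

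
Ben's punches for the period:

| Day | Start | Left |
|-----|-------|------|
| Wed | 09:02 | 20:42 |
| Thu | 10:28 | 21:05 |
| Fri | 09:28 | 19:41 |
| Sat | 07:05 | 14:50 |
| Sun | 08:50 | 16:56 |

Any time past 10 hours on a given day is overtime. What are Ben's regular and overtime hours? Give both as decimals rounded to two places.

Regular 45.85 hours, overtime 2.50 hours

Wed: 09:02–20:42 = 11 h 40 min
Thu: 10:28–21:05 = 10 h 37 min
Fri: 09:28–19:41 = 10 h 13 min
Sat: 07:05–14:50 = 7 h 45 min
Sun: 08:50–16:56 = 8 h 6 min
Wed reg 10 h 0 min / OT 1 h 40 min; Thu reg 10 h 0 min / OT 0 h 37 min; Fri reg 10 h 0 min / OT 0 h 13 min; Sat reg 7 h 45 min / OT 0 h 0 min; Sun reg 8 h 6 min / OT 0 h 0 min.
Totals: regular 45 h 51 min, overtime 2 h 30 min.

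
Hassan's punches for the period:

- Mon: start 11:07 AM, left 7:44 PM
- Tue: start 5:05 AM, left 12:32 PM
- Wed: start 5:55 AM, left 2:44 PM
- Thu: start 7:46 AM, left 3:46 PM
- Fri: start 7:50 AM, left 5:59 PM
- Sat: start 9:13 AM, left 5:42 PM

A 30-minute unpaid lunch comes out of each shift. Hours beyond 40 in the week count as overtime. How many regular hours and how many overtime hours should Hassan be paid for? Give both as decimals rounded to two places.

Regular 40.00 hours, overtime 8.52 hours

Mon: 11:07 AM–7:44 PM = 8 h 37 min; less 30 min break → 8 h 7 min
Tue: 5:05 AM–12:32 PM = 7 h 27 min; less 30 min break → 6 h 57 min
Wed: 5:55 AM–2:44 PM = 8 h 49 min; less 30 min break → 8 h 19 min
Thu: 7:46 AM–3:46 PM = 8 h 0 min; less 30 min break → 7 h 30 min
Fri: 7:50 AM–5:59 PM = 10 h 9 min; less 30 min break → 9 h 39 min
Sat: 9:13 AM–5:42 PM = 8 h 29 min; less 30 min break → 7 h 59 min
Total worked: 48 h 31 min = 48.52 h.
Threshold 40 h → overtime 8 h 31 min, regular 40 h 0 min.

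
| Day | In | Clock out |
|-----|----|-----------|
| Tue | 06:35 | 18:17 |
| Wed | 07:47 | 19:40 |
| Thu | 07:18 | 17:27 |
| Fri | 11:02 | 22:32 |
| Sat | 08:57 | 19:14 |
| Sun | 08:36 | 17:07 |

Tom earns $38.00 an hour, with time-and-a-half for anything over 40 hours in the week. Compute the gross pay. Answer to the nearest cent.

$2889.90

Tue: 06:35–18:17 = 11 h 42 min
Wed: 07:47–19:40 = 11 h 53 min
Thu: 07:18–17:27 = 10 h 9 min
Fri: 11:02–22:32 = 11 h 30 min
Sat: 08:57–19:14 = 10 h 17 min
Sun: 08:36–17:07 = 8 h 31 min
Total worked: 64 h 2 min = 3842 min.
Regular 40 h 0 min = 2400 min at $38.00/h; overtime 24 h 2 min = 1442 min at $57.00/h.
Pay = (2400 × $38.00 + 1442 × $57.00) ÷ 60 = $2889.90.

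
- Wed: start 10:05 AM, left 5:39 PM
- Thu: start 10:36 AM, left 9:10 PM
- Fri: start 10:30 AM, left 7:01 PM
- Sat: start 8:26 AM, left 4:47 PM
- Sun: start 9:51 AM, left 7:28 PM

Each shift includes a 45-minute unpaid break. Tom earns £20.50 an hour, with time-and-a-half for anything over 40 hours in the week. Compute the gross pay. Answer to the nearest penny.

Wed: 10:05 AM–5:39 PM = 7 h 34 min; less 45 min break → 6 h 49 min
Thu: 10:36 AM–9:10 PM = 10 h 34 min; less 45 min break → 9 h 49 min
Fri: 10:30 AM–7:01 PM = 8 h 31 min; less 45 min break → 7 h 46 min
Sat: 8:26 AM–4:47 PM = 8 h 21 min; less 45 min break → 7 h 36 min
Sun: 9:51 AM–7:28 PM = 9 h 37 min; less 45 min break → 8 h 52 min
Total worked: 40 h 52 min = 2452 min.
Regular 40 h 0 min = 2400 min at £20.50/h; overtime 0 h 52 min = 52 min at £30.75/h.
Pay = (2400 × £20.50 + 52 × £30.75) ÷ 60 = £846.65.

£846.65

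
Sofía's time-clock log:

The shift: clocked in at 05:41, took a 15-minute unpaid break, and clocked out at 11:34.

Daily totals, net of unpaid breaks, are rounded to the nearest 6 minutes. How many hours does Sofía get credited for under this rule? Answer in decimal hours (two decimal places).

The shift: 05:41–11:34 = 5 h 53 min − 15 min = 5 h 38 min → rounds to 5 h 36 min

5.60 hours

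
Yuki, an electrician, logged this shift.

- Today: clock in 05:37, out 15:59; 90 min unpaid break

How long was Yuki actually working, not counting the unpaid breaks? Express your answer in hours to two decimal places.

Today: 05:37–15:59 = 10 h 22 min; less 90 min break → 8 h 52 min

8.87 hours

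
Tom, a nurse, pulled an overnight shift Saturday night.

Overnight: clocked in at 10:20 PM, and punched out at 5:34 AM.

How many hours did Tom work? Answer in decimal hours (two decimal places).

Overnight: 10:20 PM → midnight = 1 h 40 min; midnight → 5:34 AM = 5 h 34 min; span 7 h 14 min

7.23 hours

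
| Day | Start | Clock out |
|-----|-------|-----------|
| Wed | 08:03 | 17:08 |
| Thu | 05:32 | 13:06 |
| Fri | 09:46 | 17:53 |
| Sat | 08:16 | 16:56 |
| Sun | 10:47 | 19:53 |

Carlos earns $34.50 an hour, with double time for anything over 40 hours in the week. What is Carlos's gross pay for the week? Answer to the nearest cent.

$1554.80

Wed: 08:03–17:08 = 9 h 5 min
Thu: 05:32–13:06 = 7 h 34 min
Fri: 09:46–17:53 = 8 h 7 min
Sat: 08:16–16:56 = 8 h 40 min
Sun: 10:47–19:53 = 9 h 6 min
Total worked: 42 h 32 min = 2552 min.
Regular 40 h 0 min = 2400 min at $34.50/h; overtime 2 h 32 min = 152 min at $69.00/h.
Pay = (2400 × $34.50 + 152 × $69.00) ÷ 60 = $1554.80.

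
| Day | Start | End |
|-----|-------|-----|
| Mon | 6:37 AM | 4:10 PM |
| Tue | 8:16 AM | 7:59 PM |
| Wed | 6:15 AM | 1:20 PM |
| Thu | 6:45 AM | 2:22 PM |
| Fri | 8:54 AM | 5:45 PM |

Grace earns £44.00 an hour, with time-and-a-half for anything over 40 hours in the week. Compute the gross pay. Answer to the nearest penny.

Mon: 6:37 AM–4:10 PM = 9 h 33 min
Tue: 8:16 AM–7:59 PM = 11 h 43 min
Wed: 6:15 AM–1:20 PM = 7 h 5 min
Thu: 6:45 AM–2:22 PM = 7 h 37 min
Fri: 8:54 AM–5:45 PM = 8 h 51 min
Total worked: 44 h 49 min = 2689 min.
Regular 40 h 0 min = 2400 min at £44.00/h; overtime 4 h 49 min = 289 min at £66.00/h.
Pay = (2400 × £44.00 + 289 × £66.00) ÷ 60 = £2077.90.

£2077.90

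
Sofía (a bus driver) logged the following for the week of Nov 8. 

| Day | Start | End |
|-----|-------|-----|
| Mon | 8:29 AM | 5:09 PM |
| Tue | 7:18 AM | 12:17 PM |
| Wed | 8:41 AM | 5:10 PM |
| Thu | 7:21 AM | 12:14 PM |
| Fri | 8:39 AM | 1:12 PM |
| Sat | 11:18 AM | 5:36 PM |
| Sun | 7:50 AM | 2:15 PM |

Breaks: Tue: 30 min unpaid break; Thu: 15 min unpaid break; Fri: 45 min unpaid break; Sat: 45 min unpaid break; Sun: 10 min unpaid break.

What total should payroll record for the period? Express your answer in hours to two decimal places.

41.87 hours

Mon: 8:29 AM–5:09 PM = 8 h 40 min
Tue: 7:18 AM–12:17 PM = 4 h 59 min; less 30 min break → 4 h 29 min
Wed: 8:41 AM–5:10 PM = 8 h 29 min
Thu: 7:21 AM–12:14 PM = 4 h 53 min; less 15 min break → 4 h 38 min
Fri: 8:39 AM–1:12 PM = 4 h 33 min; less 45 min break → 3 h 48 min
Sat: 11:18 AM–5:36 PM = 6 h 18 min; less 45 min break → 5 h 33 min
Sun: 7:50 AM–2:15 PM = 6 h 25 min; less 10 min break → 6 h 15 min
Total: 8 h 40 min + 4 h 29 min + 8 h 29 min + 4 h 38 min + 3 h 48 min + 5 h 33 min + 6 h 15 min = 41 h 52 min.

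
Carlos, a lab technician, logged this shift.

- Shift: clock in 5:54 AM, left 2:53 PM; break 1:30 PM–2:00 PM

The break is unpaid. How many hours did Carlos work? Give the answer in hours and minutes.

8 h 29 min

Shift: 5:54 AM–2:53 PM = 8 h 59 min; less 30 min break → 8 h 29 min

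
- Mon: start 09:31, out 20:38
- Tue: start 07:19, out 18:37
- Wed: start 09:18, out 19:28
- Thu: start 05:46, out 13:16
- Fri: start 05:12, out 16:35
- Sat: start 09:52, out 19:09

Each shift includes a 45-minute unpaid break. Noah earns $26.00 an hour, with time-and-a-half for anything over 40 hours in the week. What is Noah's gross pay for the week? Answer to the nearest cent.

$1673.75

Mon: 09:31–20:38 = 11 h 7 min; less 45 min break → 10 h 22 min
Tue: 07:19–18:37 = 11 h 18 min; less 45 min break → 10 h 33 min
Wed: 09:18–19:28 = 10 h 10 min; less 45 min break → 9 h 25 min
Thu: 05:46–13:16 = 7 h 30 min; less 45 min break → 6 h 45 min
Fri: 05:12–16:35 = 11 h 23 min; less 45 min break → 10 h 38 min
Sat: 09:52–19:09 = 9 h 17 min; less 45 min break → 8 h 32 min
Total worked: 56 h 15 min = 3375 min.
Regular 40 h 0 min = 2400 min at $26.00/h; overtime 16 h 15 min = 975 min at $39.00/h.
Pay = (2400 × $26.00 + 975 × $39.00) ÷ 60 = $1673.75.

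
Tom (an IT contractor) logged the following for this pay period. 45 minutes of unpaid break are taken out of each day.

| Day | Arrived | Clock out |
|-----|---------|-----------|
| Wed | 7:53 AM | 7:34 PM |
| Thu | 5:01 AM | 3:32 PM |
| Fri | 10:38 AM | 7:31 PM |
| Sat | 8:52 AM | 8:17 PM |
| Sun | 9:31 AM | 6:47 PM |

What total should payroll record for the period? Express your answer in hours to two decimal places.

48.02 hours

Wed: 7:53 AM–7:34 PM = 11 h 41 min; less 45 min break → 10 h 56 min
Thu: 5:01 AM–3:32 PM = 10 h 31 min; less 45 min break → 9 h 46 min
Fri: 10:38 AM–7:31 PM = 8 h 53 min; less 45 min break → 8 h 8 min
Sat: 8:52 AM–8:17 PM = 11 h 25 min; less 45 min break → 10 h 40 min
Sun: 9:31 AM–6:47 PM = 9 h 16 min; less 45 min break → 8 h 31 min
Total: 10 h 56 min + 9 h 46 min + 8 h 8 min + 10 h 40 min + 8 h 31 min = 48 h 1 min.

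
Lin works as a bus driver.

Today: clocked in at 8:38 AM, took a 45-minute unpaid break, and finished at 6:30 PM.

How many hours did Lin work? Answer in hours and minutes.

Today: 8:38 AM–6:30 PM = 9 h 52 min; less 45 min break → 9 h 7 min

9 h 7 min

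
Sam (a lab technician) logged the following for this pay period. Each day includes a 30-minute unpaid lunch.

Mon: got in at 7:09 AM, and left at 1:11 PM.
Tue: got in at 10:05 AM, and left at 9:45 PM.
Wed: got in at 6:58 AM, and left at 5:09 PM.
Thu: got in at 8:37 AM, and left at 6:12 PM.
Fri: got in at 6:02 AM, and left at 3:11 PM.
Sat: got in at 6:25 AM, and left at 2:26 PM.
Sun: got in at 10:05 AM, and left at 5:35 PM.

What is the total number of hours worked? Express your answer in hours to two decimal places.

Mon: 7:09 AM–1:11 PM = 6 h 2 min; less 30 min break → 5 h 32 min
Tue: 10:05 AM–9:45 PM = 11 h 40 min; less 30 min break → 11 h 10 min
Wed: 6:58 AM–5:09 PM = 10 h 11 min; less 30 min break → 9 h 41 min
Thu: 8:37 AM–6:12 PM = 9 h 35 min; less 30 min break → 9 h 5 min
Fri: 6:02 AM–3:11 PM = 9 h 9 min; less 30 min break → 8 h 39 min
Sat: 6:25 AM–2:26 PM = 8 h 1 min; less 30 min break → 7 h 31 min
Sun: 10:05 AM–5:35 PM = 7 h 30 min; less 30 min break → 7 h 0 min
Total: 5 h 32 min + 11 h 10 min + 9 h 41 min + 9 h 5 min + 8 h 39 min + 7 h 31 min + 7 h 0 min = 58 h 38 min.

58.63 hours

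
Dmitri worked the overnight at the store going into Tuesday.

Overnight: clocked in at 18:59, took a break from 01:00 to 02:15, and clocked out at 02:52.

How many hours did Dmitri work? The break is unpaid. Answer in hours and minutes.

Overnight: 18:59 → midnight = 5 h 1 min; midnight → 02:52 = 2 h 52 min; span 7 h 53 min; less 75 min break → 6 h 38 min

6 h 38 min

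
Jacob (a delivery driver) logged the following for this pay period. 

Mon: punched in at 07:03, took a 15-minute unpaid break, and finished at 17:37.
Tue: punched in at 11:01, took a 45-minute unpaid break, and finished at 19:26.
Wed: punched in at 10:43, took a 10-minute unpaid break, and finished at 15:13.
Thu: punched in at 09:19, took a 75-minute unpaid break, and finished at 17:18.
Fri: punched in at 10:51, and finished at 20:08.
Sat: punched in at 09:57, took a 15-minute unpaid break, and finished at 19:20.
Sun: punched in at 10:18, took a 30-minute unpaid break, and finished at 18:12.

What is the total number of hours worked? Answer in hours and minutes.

Mon: 07:03–17:37 = 10 h 34 min; less 15 min break → 10 h 19 min
Tue: 11:01–19:26 = 8 h 25 min; less 45 min break → 7 h 40 min
Wed: 10:43–15:13 = 4 h 30 min; less 10 min break → 4 h 20 min
Thu: 09:19–17:18 = 7 h 59 min; less 75 min break → 6 h 44 min
Fri: 10:51–20:08 = 9 h 17 min
Sat: 09:57–19:20 = 9 h 23 min; less 15 min break → 9 h 8 min
Sun: 10:18–18:12 = 7 h 54 min; less 30 min break → 7 h 24 min
Total: 10 h 19 min + 7 h 40 min + 4 h 20 min + 6 h 44 min + 9 h 17 min + 9 h 8 min + 7 h 24 min = 54 h 52 min.

54 h 52 min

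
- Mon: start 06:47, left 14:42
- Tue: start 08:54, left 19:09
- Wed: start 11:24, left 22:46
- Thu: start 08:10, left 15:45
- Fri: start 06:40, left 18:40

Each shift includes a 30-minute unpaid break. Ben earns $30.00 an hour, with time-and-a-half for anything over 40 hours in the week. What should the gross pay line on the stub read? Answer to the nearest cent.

$1497.75

Mon: 06:47–14:42 = 7 h 55 min; less 30 min break → 7 h 25 min
Tue: 08:54–19:09 = 10 h 15 min; less 30 min break → 9 h 45 min
Wed: 11:24–22:46 = 11 h 22 min; less 30 min break → 10 h 52 min
Thu: 08:10–15:45 = 7 h 35 min; less 30 min break → 7 h 5 min
Fri: 06:40–18:40 = 12 h 0 min; less 30 min break → 11 h 30 min
Total worked: 46 h 37 min = 2797 min.
Regular 40 h 0 min = 2400 min at $30.00/h; overtime 6 h 37 min = 397 min at $45.00/h.
Pay = (2400 × $30.00 + 397 × $45.00) ÷ 60 = $1497.75.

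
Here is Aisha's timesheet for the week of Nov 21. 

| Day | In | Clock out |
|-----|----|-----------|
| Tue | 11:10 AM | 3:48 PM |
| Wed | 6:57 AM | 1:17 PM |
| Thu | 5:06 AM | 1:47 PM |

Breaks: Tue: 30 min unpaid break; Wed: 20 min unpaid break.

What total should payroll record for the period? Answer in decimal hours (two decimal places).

18.82 hours

Tue: 11:10 AM–3:48 PM = 4 h 38 min; less 30 min break → 4 h 8 min
Wed: 6:57 AM–1:17 PM = 6 h 20 min; less 20 min break → 6 h 0 min
Thu: 5:06 AM–1:47 PM = 8 h 41 min
Total: 4 h 8 min + 6 h 0 min + 8 h 41 min = 18 h 49 min.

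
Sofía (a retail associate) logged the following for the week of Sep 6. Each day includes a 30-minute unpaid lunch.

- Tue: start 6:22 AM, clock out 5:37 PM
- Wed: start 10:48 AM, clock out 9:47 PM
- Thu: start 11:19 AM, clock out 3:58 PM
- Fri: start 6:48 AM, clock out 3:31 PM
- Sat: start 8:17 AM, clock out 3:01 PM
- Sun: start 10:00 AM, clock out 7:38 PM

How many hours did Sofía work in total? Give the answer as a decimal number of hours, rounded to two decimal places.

Tue: 6:22 AM–5:37 PM = 11 h 15 min; less 30 min break → 10 h 45 min
Wed: 10:48 AM–9:47 PM = 10 h 59 min; less 30 min break → 10 h 29 min
Thu: 11:19 AM–3:58 PM = 4 h 39 min; less 30 min break → 4 h 9 min
Fri: 6:48 AM–3:31 PM = 8 h 43 min; less 30 min break → 8 h 13 min
Sat: 8:17 AM–3:01 PM = 6 h 44 min; less 30 min break → 6 h 14 min
Sun: 10:00 AM–7:38 PM = 9 h 38 min; less 30 min break → 9 h 8 min
Total: 10 h 45 min + 10 h 29 min + 4 h 9 min + 8 h 13 min + 6 h 14 min + 9 h 8 min = 48 h 58 min.

48.97 hours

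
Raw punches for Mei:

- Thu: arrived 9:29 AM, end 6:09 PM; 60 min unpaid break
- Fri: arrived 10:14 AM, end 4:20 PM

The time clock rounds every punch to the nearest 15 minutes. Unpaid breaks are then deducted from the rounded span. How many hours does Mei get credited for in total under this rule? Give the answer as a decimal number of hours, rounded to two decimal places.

Thu: in 9:29 AM→9:30 AM, out 6:09 PM→6:15 PM; 8 h 45 min − 60 min = 7 h 45 min
Fri: in 10:14 AM→10:15 AM, out 4:20 PM→4:15 PM; 6 h 0 min
Total credited: 13 h 45 min.

13.75 hours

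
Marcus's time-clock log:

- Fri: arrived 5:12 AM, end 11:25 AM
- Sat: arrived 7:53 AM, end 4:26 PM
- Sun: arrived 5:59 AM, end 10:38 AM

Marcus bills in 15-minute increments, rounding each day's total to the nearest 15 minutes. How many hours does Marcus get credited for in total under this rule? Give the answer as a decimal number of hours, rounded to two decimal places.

Fri: 5:12 AM–11:25 AM = 6 h 13 min → rounds to 6 h 15 min
Sat: 7:53 AM–4:26 PM = 8 h 33 min → rounds to 8 h 30 min
Sun: 5:59 AM–10:38 AM = 4 h 39 min → rounds to 4 h 45 min
Total credited: 19 h 30 min.

19.50 hours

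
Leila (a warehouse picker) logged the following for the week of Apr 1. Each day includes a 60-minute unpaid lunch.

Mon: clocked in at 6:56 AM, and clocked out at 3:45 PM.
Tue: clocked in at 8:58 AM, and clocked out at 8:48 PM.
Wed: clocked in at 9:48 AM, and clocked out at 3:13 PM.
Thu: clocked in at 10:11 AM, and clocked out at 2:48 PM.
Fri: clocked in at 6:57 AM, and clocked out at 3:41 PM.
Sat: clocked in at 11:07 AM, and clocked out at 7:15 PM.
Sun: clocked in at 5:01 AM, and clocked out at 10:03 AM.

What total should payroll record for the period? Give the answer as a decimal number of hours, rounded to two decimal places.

45.58 hours

Mon: 6:56 AM–3:45 PM = 8 h 49 min; less 60 min break → 7 h 49 min
Tue: 8:58 AM–8:48 PM = 11 h 50 min; less 60 min break → 10 h 50 min
Wed: 9:48 AM–3:13 PM = 5 h 25 min; less 60 min break → 4 h 25 min
Thu: 10:11 AM–2:48 PM = 4 h 37 min; less 60 min break → 3 h 37 min
Fri: 6:57 AM–3:41 PM = 8 h 44 min; less 60 min break → 7 h 44 min
Sat: 11:07 AM–7:15 PM = 8 h 8 min; less 60 min break → 7 h 8 min
Sun: 5:01 AM–10:03 AM = 5 h 2 min; less 60 min break → 4 h 2 min
Total: 7 h 49 min + 10 h 50 min + 4 h 25 min + 3 h 37 min + 7 h 44 min + 7 h 8 min + 4 h 2 min = 45 h 35 min.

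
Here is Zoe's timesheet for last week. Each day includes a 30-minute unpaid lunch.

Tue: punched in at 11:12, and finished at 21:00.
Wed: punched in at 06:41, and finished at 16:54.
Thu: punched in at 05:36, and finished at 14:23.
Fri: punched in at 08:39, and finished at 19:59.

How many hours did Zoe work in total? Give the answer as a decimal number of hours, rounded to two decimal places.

38.13 hours

Tue: 11:12–21:00 = 9 h 48 min; less 30 min break → 9 h 18 min
Wed: 06:41–16:54 = 10 h 13 min; less 30 min break → 9 h 43 min
Thu: 05:36–14:23 = 8 h 47 min; less 30 min break → 8 h 17 min
Fri: 08:39–19:59 = 11 h 20 min; less 30 min break → 10 h 50 min
Total: 9 h 18 min + 9 h 43 min + 8 h 17 min + 10 h 50 min = 38 h 8 min.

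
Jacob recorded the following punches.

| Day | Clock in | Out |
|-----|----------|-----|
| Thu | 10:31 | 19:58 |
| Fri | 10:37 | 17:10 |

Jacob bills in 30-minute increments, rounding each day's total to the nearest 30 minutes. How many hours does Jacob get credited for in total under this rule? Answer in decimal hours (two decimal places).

Thu: 10:31–19:58 = 9 h 27 min → rounds to 9 h 30 min
Fri: 10:37–17:10 = 6 h 33 min → rounds to 6 h 30 min
Total credited: 16 h 0 min.

16.00 hours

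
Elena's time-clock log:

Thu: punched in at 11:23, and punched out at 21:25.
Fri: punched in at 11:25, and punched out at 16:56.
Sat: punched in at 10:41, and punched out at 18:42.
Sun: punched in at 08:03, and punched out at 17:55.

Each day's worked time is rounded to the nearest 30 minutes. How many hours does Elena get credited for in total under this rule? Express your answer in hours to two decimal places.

Thu: 11:23–21:25 = 10 h 2 min → rounds to 10 h 0 min
Fri: 11:25–16:56 = 5 h 31 min → rounds to 5 h 30 min
Sat: 10:41–18:42 = 8 h 1 min → rounds to 8 h 0 min
Sun: 08:03–17:55 = 9 h 52 min → rounds to 10 h 0 min
Total credited: 33 h 30 min.

33.50 hours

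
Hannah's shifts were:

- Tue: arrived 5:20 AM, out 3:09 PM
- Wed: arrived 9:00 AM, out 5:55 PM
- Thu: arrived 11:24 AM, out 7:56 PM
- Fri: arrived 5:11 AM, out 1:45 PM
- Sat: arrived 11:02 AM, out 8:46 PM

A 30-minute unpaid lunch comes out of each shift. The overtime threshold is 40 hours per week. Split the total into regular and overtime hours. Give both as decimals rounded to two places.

Regular 40.00 hours, overtime 3.07 hours

Tue: 5:20 AM–3:09 PM = 9 h 49 min; less 30 min break → 9 h 19 min
Wed: 9:00 AM–5:55 PM = 8 h 55 min; less 30 min break → 8 h 25 min
Thu: 11:24 AM–7:56 PM = 8 h 32 min; less 30 min break → 8 h 2 min
Fri: 5:11 AM–1:45 PM = 8 h 34 min; less 30 min break → 8 h 4 min
Sat: 11:02 AM–8:46 PM = 9 h 44 min; less 30 min break → 9 h 14 min
Total worked: 43 h 4 min = 43.07 h.
Threshold 40 h → overtime 3 h 4 min, regular 40 h 0 min.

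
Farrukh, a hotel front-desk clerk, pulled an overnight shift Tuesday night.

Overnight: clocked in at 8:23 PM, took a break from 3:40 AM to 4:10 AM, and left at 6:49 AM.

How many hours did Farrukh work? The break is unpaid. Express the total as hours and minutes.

Overnight: 8:23 PM → midnight = 3 h 37 min; midnight → 6:49 AM = 6 h 49 min; span 10 h 26 min; less 30 min break → 9 h 56 min

9 h 56 min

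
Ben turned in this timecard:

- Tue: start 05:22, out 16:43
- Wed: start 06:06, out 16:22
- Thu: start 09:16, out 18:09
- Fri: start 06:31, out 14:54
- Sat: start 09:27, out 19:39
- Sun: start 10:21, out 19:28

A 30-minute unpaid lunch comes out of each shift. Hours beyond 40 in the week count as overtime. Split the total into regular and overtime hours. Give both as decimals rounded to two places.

Tue: 05:22–16:43 = 11 h 21 min; less 30 min break → 10 h 51 min
Wed: 06:06–16:22 = 10 h 16 min; less 30 min break → 9 h 46 min
Thu: 09:16–18:09 = 8 h 53 min; less 30 min break → 8 h 23 min
Fri: 06:31–14:54 = 8 h 23 min; less 30 min break → 7 h 53 min
Sat: 09:27–19:39 = 10 h 12 min; less 30 min break → 9 h 42 min
Sun: 10:21–19:28 = 9 h 7 min; less 30 min break → 8 h 37 min
Total worked: 55 h 12 min = 55.20 h.
Threshold 40 h → overtime 15 h 12 min, regular 40 h 0 min.

Regular 40.00 hours, overtime 15.20 hours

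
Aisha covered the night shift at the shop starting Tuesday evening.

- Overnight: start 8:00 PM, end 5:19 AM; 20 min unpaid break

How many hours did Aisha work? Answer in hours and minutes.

Overnight: 8:00 PM → midnight = 4 h 0 min; midnight → 5:19 AM = 5 h 19 min; span 9 h 19 min; less 20 min break → 8 h 59 min

8 h 59 min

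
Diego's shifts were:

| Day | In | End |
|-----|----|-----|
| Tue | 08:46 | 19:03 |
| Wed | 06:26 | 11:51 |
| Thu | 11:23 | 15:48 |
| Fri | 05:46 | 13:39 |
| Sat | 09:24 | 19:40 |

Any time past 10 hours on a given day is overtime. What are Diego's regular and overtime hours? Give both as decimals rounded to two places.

Tue: 08:46–19:03 = 10 h 17 min
Wed: 06:26–11:51 = 5 h 25 min
Thu: 11:23–15:48 = 4 h 25 min
Fri: 05:46–13:39 = 7 h 53 min
Sat: 09:24–19:40 = 10 h 16 min
Tue reg 10 h 0 min / OT 0 h 17 min; Wed reg 5 h 25 min / OT 0 h 0 min; Thu reg 4 h 25 min / OT 0 h 0 min; Fri reg 7 h 53 min / OT 0 h 0 min; Sat reg 10 h 0 min / OT 0 h 16 min.
Totals: regular 37 h 43 min, overtime 0 h 33 min.

Regular 37.72 hours, overtime 0.55 hours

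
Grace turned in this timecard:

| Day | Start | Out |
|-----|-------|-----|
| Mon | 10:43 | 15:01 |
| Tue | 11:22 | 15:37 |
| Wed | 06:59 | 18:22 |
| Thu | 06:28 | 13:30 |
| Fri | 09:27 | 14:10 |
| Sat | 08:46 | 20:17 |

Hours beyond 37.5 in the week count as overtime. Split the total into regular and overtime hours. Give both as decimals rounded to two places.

Mon: 10:43–15:01 = 4 h 18 min
Tue: 11:22–15:37 = 4 h 15 min
Wed: 06:59–18:22 = 11 h 23 min
Thu: 06:28–13:30 = 7 h 2 min
Fri: 09:27–14:10 = 4 h 43 min
Sat: 08:46–20:17 = 11 h 31 min
Total worked: 43 h 12 min = 43.20 h.
Threshold 37.5 h → overtime 5 h 42 min, regular 37 h 30 min.

Regular 37.50 hours, overtime 5.70 hours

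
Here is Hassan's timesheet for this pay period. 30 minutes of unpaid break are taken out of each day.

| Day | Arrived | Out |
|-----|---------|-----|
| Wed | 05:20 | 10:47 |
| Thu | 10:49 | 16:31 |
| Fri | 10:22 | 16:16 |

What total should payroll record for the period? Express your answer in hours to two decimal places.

15.55 hours

Wed: 05:20–10:47 = 5 h 27 min; less 30 min break → 4 h 57 min
Thu: 10:49–16:31 = 5 h 42 min; less 30 min break → 5 h 12 min
Fri: 10:22–16:16 = 5 h 54 min; less 30 min break → 5 h 24 min
Total: 4 h 57 min + 5 h 12 min + 5 h 24 min = 15 h 33 min.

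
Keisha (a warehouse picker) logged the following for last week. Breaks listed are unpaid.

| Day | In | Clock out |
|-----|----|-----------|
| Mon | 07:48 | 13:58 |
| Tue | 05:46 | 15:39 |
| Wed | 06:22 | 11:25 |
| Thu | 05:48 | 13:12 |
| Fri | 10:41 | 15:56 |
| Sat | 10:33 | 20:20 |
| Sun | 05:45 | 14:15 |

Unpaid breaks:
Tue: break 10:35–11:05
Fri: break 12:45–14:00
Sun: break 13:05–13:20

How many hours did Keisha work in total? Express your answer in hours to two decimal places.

50.03 hours

Mon: 07:48–13:58 = 6 h 10 min
Tue: 05:46–15:39 = 9 h 53 min; less 30 min break → 9 h 23 min
Wed: 06:22–11:25 = 5 h 3 min
Thu: 05:48–13:12 = 7 h 24 min
Fri: 10:41–15:56 = 5 h 15 min; less 75 min break → 4 h 0 min
Sat: 10:33–20:20 = 9 h 47 min
Sun: 05:45–14:15 = 8 h 30 min; less 15 min break → 8 h 15 min
Total: 6 h 10 min + 9 h 23 min + 5 h 3 min + 7 h 24 min + 4 h 0 min + 9 h 47 min + 8 h 15 min = 50 h 2 min.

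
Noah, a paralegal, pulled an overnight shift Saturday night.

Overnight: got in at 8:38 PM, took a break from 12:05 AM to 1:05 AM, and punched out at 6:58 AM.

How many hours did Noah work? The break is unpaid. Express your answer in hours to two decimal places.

Overnight: 8:38 PM → midnight = 3 h 22 min; midnight → 6:58 AM = 6 h 58 min; span 10 h 20 min; less 60 min break → 9 h 20 min

9.33 hours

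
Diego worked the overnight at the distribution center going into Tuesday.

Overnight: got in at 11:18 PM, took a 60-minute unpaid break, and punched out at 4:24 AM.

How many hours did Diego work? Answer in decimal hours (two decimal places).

4.10 hours

Overnight: 11:18 PM → midnight = 0 h 42 min; midnight → 4:24 AM = 4 h 24 min; span 5 h 6 min; less 60 min break → 4 h 6 min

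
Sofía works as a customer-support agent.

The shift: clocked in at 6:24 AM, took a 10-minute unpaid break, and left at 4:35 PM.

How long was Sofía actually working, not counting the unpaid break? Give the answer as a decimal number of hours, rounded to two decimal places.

10.02 hours

The shift: 6:24 AM–4:35 PM = 10 h 11 min; less 10 min break → 10 h 1 min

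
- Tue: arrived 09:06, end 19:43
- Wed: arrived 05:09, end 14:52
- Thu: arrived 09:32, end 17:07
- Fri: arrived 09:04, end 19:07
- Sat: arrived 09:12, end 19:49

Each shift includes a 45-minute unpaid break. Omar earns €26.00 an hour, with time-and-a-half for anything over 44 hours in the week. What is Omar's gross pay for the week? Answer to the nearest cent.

Tue: 09:06–19:43 = 10 h 37 min; less 45 min break → 9 h 52 min
Wed: 05:09–14:52 = 9 h 43 min; less 45 min break → 8 h 58 min
Thu: 09:32–17:07 = 7 h 35 min; less 45 min break → 6 h 50 min
Fri: 09:04–19:07 = 10 h 3 min; less 45 min break → 9 h 18 min
Sat: 09:12–19:49 = 10 h 37 min; less 45 min break → 9 h 52 min
Total worked: 44 h 50 min = 2690 min.
Regular 44 h 0 min = 2640 min at €26.00/h; overtime 0 h 50 min = 50 min at €39.00/h.
Pay = (2640 × €26.00 + 50 × €39.00) ÷ 60 = €1176.50.

€1176.50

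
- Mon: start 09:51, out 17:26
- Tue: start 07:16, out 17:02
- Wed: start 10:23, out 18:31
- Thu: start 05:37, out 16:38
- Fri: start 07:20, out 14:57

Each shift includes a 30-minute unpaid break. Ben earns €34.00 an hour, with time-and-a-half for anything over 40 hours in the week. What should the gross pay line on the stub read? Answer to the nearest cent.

Mon: 09:51–17:26 = 7 h 35 min; less 30 min break → 7 h 5 min
Tue: 07:16–17:02 = 9 h 46 min; less 30 min break → 9 h 16 min
Wed: 10:23–18:31 = 8 h 8 min; less 30 min break → 7 h 38 min
Thu: 05:37–16:38 = 11 h 1 min; less 30 min break → 10 h 31 min
Fri: 07:20–14:57 = 7 h 37 min; less 30 min break → 7 h 7 min
Total worked: 41 h 37 min = 2497 min.
Regular 40 h 0 min = 2400 min at €34.00/h; overtime 1 h 37 min = 97 min at €51.00/h.
Pay = (2400 × €34.00 + 97 × €51.00) ÷ 60 = €1442.45.

€1442.45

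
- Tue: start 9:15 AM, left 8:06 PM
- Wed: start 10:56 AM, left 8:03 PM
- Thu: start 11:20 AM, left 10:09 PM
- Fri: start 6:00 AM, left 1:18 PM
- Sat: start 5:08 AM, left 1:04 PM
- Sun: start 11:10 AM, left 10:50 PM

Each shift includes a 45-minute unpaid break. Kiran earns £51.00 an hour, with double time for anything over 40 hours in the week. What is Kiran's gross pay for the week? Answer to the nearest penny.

£3384.70

Tue: 9:15 AM–8:06 PM = 10 h 51 min; less 45 min break → 10 h 6 min
Wed: 10:56 AM–8:03 PM = 9 h 7 min; less 45 min break → 8 h 22 min
Thu: 11:20 AM–10:09 PM = 10 h 49 min; less 45 min break → 10 h 4 min
Fri: 6:00 AM–1:18 PM = 7 h 18 min; less 45 min break → 6 h 33 min
Sat: 5:08 AM–1:04 PM = 7 h 56 min; less 45 min break → 7 h 11 min
Sun: 11:10 AM–10:50 PM = 11 h 40 min; less 45 min break → 10 h 55 min
Total worked: 53 h 11 min = 3191 min.
Regular 40 h 0 min = 2400 min at £51.00/h; overtime 13 h 11 min = 791 min at £102.00/h.
Pay = (2400 × £51.00 + 791 × £102.00) ÷ 60 = £3384.70.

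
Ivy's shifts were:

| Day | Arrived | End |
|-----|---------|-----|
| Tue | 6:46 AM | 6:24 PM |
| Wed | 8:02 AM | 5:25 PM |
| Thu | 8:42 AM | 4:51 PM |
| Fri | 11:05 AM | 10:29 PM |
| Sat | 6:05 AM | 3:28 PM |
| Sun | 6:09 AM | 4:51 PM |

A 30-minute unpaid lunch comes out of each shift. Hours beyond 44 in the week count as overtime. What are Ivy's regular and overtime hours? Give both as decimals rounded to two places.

Tue: 6:46 AM–6:24 PM = 11 h 38 min; less 30 min break → 11 h 8 min
Wed: 8:02 AM–5:25 PM = 9 h 23 min; less 30 min break → 8 h 53 min
Thu: 8:42 AM–4:51 PM = 8 h 9 min; less 30 min break → 7 h 39 min
Fri: 11:05 AM–10:29 PM = 11 h 24 min; less 30 min break → 10 h 54 min
Sat: 6:05 AM–3:28 PM = 9 h 23 min; less 30 min break → 8 h 53 min
Sun: 6:09 AM–4:51 PM = 10 h 42 min; less 30 min break → 10 h 12 min
Total worked: 57 h 39 min = 57.65 h.
Threshold 44 h → overtime 13 h 39 min, regular 44 h 0 min.

Regular 44.00 hours, overtime 13.65 hours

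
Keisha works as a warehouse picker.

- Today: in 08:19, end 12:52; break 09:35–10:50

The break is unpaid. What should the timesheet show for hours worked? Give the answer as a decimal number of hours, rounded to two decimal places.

3.30 hours

Today: 08:19–12:52 = 4 h 33 min; less 75 min break → 3 h 18 min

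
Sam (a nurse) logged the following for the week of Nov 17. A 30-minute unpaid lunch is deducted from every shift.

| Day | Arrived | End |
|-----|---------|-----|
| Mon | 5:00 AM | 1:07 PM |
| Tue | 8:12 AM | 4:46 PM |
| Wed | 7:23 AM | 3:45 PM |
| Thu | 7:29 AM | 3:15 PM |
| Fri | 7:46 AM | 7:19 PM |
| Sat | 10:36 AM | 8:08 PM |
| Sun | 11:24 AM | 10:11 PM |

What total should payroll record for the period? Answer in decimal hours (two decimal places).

Mon: 5:00 AM–1:07 PM = 8 h 7 min; less 30 min break → 7 h 37 min
Tue: 8:12 AM–4:46 PM = 8 h 34 min; less 30 min break → 8 h 4 min
Wed: 7:23 AM–3:45 PM = 8 h 22 min; less 30 min break → 7 h 52 min
Thu: 7:29 AM–3:15 PM = 7 h 46 min; less 30 min break → 7 h 16 min
Fri: 7:46 AM–7:19 PM = 11 h 33 min; less 30 min break → 11 h 3 min
Sat: 10:36 AM–8:08 PM = 9 h 32 min; less 30 min break → 9 h 2 min
Sun: 11:24 AM–10:11 PM = 10 h 47 min; less 30 min break → 10 h 17 min
Total: 7 h 37 min + 8 h 4 min + 7 h 52 min + 7 h 16 min + 11 h 3 min + 9 h 2 min + 10 h 17 min = 61 h 11 min.

61.18 hours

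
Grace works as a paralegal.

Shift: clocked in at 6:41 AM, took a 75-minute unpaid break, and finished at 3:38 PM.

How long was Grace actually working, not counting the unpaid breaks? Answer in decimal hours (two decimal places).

Shift: 6:41 AM–3:38 PM = 8 h 57 min; less 75 min break → 7 h 42 min

7.70 hours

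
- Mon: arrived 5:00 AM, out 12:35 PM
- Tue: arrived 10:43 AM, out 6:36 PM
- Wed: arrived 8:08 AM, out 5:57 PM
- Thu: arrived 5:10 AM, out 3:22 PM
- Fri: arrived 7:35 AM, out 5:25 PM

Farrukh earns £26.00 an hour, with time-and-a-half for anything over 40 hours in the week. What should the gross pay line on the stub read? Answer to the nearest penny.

Mon: 5:00 AM–12:35 PM = 7 h 35 min
Tue: 10:43 AM–6:36 PM = 7 h 53 min
Wed: 8:08 AM–5:57 PM = 9 h 49 min
Thu: 5:10 AM–3:22 PM = 10 h 12 min
Fri: 7:35 AM–5:25 PM = 9 h 50 min
Total worked: 45 h 19 min = 2719 min.
Regular 40 h 0 min = 2400 min at £26.00/h; overtime 5 h 19 min = 319 min at £39.00/h.
Pay = (2400 × £26.00 + 319 × £39.00) ÷ 60 = £1247.35.

£1247.35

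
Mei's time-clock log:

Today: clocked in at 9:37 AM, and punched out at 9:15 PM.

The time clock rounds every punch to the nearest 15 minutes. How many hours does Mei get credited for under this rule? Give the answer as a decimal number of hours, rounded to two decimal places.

Today: in 9:37 AM→9:30 AM, out 9:15 PM→9:15 PM; 11 h 45 min

11.75 hours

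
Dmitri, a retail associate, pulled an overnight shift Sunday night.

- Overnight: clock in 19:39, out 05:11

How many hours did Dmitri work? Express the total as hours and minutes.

9 h 32 min

Overnight: 19:39 → midnight = 4 h 21 min; midnight → 05:11 = 5 h 11 min; span 9 h 32 min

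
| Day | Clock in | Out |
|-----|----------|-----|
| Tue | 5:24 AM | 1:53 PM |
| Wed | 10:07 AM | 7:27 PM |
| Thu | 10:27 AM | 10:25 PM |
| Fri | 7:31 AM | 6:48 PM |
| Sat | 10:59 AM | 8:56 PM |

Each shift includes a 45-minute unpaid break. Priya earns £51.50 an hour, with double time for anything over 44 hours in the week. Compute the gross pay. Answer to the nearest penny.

£2602.47

Tue: 5:24 AM–1:53 PM = 8 h 29 min; less 45 min break → 7 h 44 min
Wed: 10:07 AM–7:27 PM = 9 h 20 min; less 45 min break → 8 h 35 min
Thu: 10:27 AM–10:25 PM = 11 h 58 min; less 45 min break → 11 h 13 min
Fri: 7:31 AM–6:48 PM = 11 h 17 min; less 45 min break → 10 h 32 min
Sat: 10:59 AM–8:56 PM = 9 h 57 min; less 45 min break → 9 h 12 min
Total worked: 47 h 16 min = 2836 min.
Regular 44 h 0 min = 2640 min at £51.50/h; overtime 3 h 16 min = 196 min at £103.00/h.
Pay = (2640 × £51.50 + 196 × £103.00) ÷ 60 = £2602.47.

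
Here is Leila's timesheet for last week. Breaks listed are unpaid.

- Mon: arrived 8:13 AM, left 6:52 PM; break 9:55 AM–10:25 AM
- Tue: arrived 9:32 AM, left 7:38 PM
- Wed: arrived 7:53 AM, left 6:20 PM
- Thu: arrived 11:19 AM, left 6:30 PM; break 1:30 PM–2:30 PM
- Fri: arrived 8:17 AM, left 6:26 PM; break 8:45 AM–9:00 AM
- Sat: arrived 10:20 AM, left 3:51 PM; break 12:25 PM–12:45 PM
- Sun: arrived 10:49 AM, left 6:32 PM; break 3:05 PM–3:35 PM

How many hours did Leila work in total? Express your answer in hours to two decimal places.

59.18 hours

Mon: 8:13 AM–6:52 PM = 10 h 39 min; less 30 min break → 10 h 9 min
Tue: 9:32 AM–7:38 PM = 10 h 6 min
Wed: 7:53 AM–6:20 PM = 10 h 27 min
Thu: 11:19 AM–6:30 PM = 7 h 11 min; less 60 min break → 6 h 11 min
Fri: 8:17 AM–6:26 PM = 10 h 9 min; less 15 min break → 9 h 54 min
Sat: 10:20 AM–3:51 PM = 5 h 31 min; less 20 min break → 5 h 11 min
Sun: 10:49 AM–6:32 PM = 7 h 43 min; less 30 min break → 7 h 13 min
Total: 10 h 9 min + 10 h 6 min + 10 h 27 min + 6 h 11 min + 9 h 54 min + 5 h 11 min + 7 h 13 min = 59 h 11 min.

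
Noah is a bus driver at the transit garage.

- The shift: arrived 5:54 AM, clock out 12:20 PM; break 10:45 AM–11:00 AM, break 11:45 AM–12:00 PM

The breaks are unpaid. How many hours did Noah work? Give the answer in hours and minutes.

5 h 56 min

The shift: 5:54 AM–12:20 PM = 6 h 26 min; less 30 min break → 5 h 56 min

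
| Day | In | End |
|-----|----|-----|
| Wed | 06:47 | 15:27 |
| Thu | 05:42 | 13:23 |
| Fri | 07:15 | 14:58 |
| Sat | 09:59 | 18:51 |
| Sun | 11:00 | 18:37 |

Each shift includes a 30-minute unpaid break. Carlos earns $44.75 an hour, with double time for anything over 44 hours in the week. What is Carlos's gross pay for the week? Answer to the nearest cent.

Wed: 06:47–15:27 = 8 h 40 min; less 30 min break → 8 h 10 min
Thu: 05:42–13:23 = 7 h 41 min; less 30 min break → 7 h 11 min
Fri: 07:15–14:58 = 7 h 43 min; less 30 min break → 7 h 13 min
Sat: 09:59–18:51 = 8 h 52 min; less 30 min break → 8 h 22 min
Sun: 11:00–18:37 = 7 h 37 min; less 30 min break → 7 h 7 min
Total worked: 38 h 3 min = 2283 min.
Regular 38 h 3 min = 2283 min at $44.75/h; overtime 0 h 0 min = 0 min at $89.50/h.
Pay = (2283 × $44.75 + 0 × $89.50) ÷ 60 = $1702.74.

$1702.74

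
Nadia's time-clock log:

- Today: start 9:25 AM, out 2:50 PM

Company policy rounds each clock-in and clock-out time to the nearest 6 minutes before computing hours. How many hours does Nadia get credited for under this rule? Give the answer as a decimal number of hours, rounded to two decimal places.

Today: in 9:25 AM→9:24 AM, out 2:50 PM→2:48 PM; 5 h 24 min

5.40 hours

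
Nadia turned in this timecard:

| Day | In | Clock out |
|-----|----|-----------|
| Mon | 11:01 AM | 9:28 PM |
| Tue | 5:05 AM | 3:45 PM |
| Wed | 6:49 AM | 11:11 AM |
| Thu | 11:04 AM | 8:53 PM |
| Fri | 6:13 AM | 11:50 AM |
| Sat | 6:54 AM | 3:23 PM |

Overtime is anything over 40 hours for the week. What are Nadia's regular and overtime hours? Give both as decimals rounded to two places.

Mon: 11:01 AM–9:28 PM = 10 h 27 min
Tue: 5:05 AM–3:45 PM = 10 h 40 min
Wed: 6:49 AM–11:11 AM = 4 h 22 min
Thu: 11:04 AM–8:53 PM = 9 h 49 min
Fri: 6:13 AM–11:50 AM = 5 h 37 min
Sat: 6:54 AM–3:23 PM = 8 h 29 min
Total worked: 49 h 24 min = 49.40 h.
Threshold 40 h → overtime 9 h 24 min, regular 40 h 0 min.

Regular 40.00 hours, overtime 9.40 hours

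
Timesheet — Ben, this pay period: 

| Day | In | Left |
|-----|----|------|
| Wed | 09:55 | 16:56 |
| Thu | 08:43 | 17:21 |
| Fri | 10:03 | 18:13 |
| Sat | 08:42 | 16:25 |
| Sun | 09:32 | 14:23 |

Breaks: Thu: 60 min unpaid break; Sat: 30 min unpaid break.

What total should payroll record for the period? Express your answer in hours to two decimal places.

Wed: 09:55–16:56 = 7 h 1 min
Thu: 08:43–17:21 = 8 h 38 min; less 60 min break → 7 h 38 min
Fri: 10:03–18:13 = 8 h 10 min
Sat: 08:42–16:25 = 7 h 43 min; less 30 min break → 7 h 13 min
Sun: 09:32–14:23 = 4 h 51 min
Total: 7 h 1 min + 7 h 38 min + 8 h 10 min + 7 h 13 min + 4 h 51 min = 34 h 53 min.

34.88 hours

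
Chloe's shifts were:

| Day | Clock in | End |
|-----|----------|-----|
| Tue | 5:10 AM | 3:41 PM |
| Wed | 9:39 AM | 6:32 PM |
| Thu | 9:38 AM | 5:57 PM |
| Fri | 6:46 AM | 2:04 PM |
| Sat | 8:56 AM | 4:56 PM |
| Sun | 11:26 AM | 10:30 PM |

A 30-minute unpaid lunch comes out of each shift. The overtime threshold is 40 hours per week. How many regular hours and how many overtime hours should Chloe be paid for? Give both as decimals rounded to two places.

Tue: 5:10 AM–3:41 PM = 10 h 31 min; less 30 min break → 10 h 1 min
Wed: 9:39 AM–6:32 PM = 8 h 53 min; less 30 min break → 8 h 23 min
Thu: 9:38 AM–5:57 PM = 8 h 19 min; less 30 min break → 7 h 49 min
Fri: 6:46 AM–2:04 PM = 7 h 18 min; less 30 min break → 6 h 48 min
Sat: 8:56 AM–4:56 PM = 8 h 0 min; less 30 min break → 7 h 30 min
Sun: 11:26 AM–10:30 PM = 11 h 4 min; less 30 min break → 10 h 34 min
Total worked: 51 h 5 min = 51.08 h.
Threshold 40 h → overtime 11 h 5 min, regular 40 h 0 min.

Regular 40.00 hours, overtime 11.08 hours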